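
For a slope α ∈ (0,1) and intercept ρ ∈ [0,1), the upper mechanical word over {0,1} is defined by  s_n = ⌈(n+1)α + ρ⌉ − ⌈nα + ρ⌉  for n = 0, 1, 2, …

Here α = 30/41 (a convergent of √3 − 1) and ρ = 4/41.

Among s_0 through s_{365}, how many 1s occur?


267

#1s = Σ_{n=0}^{365} s_n = Σ_{n=0}^{365} (⌈(n+1)α+ρ⌉ − ⌈nα+ρ⌉)
the sum telescopes: every ⌈nα+ρ⌉ with 0 < n < 366 appears once with + and once with −, leaving ⌈366α+ρ⌉ − ⌈0·α+ρ⌉
366α + ρ = (366·30 + 4) / 41 = 10984/41
ρ = 4/41
⌈10984/41⌉ = 268,  ⌈4/41⌉ = 1
#1s = 268 − 1 = 267


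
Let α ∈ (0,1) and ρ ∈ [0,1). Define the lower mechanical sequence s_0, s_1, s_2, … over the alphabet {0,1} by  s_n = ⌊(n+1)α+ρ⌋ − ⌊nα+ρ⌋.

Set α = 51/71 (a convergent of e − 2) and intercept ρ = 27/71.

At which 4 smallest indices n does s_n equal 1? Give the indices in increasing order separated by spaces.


n=0: ⌊78/71⌋−⌊27/71⌋ = 1−0 = 1  ← one
n=1: ⌊129/71⌋−⌊78/71⌋ = 1−1 = 0
n=2: ⌊180/71⌋−⌊129/71⌋ = 2−1 = 1  ← one
n=3: ⌊231/71⌋−⌊180/71⌋ = 3−2 = 1  ← one
n=4: ⌊282/71⌋−⌊231/71⌋ = 3−3 = 0
n=5: ⌊333/71⌋−⌊282/71⌋ = 4−3 = 1  ← one
positions of the first 4 ones: 0 2 3 5

0 2 3 5


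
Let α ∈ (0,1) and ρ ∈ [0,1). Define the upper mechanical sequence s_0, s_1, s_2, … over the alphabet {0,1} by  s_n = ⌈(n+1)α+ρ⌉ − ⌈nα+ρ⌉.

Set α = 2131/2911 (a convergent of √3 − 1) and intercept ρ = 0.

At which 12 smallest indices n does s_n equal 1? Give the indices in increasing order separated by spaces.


0 1 2 4 5 6 8 9 10 12 13 15

n=0: ⌈2131/2911⌉−⌈0/2911⌉ = 1−0 = 1  ← one
n=1: ⌈4262/2911⌉−⌈2131/2911⌉ = 2−1 = 1  ← one
n=2: ⌈6393/2911⌉−⌈4262/2911⌉ = 3−2 = 1  ← one
n=3: ⌈8524/2911⌉−⌈6393/2911⌉ = 3−3 = 0
n=4: ⌈10655/2911⌉−⌈8524/2911⌉ = 4−3 = 1  ← one
n=5: ⌈12786/2911⌉−⌈10655/2911⌉ = 5−4 = 1  ← one
n=6: ⌈14917/2911⌉−⌈12786/2911⌉ = 6−5 = 1  ← one
n=7: ⌈17048/2911⌉−⌈14917/2911⌉ = 6−6 = 0
n=8: ⌈19179/2911⌉−⌈17048/2911⌉ = 7−6 = 1  ← one
n=9: ⌈21310/2911⌉−⌈19179/2911⌉ = 8−7 = 1  ← one
n=10: ⌈23441/2911⌉−⌈21310/2911⌉ = 9−8 = 1  ← one
n=11: ⌈25572/2911⌉−⌈23441/2911⌉ = 9−9 = 0
n=12: ⌈27703/2911⌉−⌈25572/2911⌉ = 10−9 = 1  ← one
n=13: ⌈29834/2911⌉−⌈27703/2911⌉ = 11−10 = 1  ← one
n=14: ⌈31965/2911⌉−⌈29834/2911⌉ = 11−11 = 0
n=15: ⌈34096/2911⌉−⌈31965/2911⌉ = 12−11 = 1  ← one
positions of the first 12 ones: 0 1 2 4 5 6 8 9 10 12 13 15


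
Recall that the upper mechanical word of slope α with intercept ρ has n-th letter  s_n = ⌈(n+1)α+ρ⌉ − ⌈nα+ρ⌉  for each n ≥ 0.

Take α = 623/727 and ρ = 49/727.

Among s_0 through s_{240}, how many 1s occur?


#1s = Σ_{n=0}^{240} s_n = Σ_{n=0}^{240} (⌈(n+1)α+ρ⌉ − ⌈nα+ρ⌉)
the sum telescopes: every ⌈nα+ρ⌉ with 0 < n < 241 appears once with + and once with −, leaving ⌈241α+ρ⌉ − ⌈0·α+ρ⌉
241α + ρ = (241·623 + 49) / 727 = 150192/727
ρ = 49/727
⌈150192/727⌉ = 207,  ⌈49/727⌉ = 1
#1s = 207 − 1 = 206

206


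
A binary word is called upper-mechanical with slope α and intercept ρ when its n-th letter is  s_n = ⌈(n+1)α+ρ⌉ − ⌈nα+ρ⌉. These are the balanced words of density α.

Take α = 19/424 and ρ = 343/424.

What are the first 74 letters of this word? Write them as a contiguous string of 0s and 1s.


00001000000000000000000000100000000000000000000010000000000000000000000100

n=0: ⌈(1·19+343)/424⌉ − ⌈(0·19+343)/424⌉ = ⌈362/424⌉ − ⌈343/424⌉ = 1 − 1 = 0
n=1: ⌈(2·19+343)/424⌉ − ⌈(1·19+343)/424⌉ = ⌈381/424⌉ − ⌈362/424⌉ = 1 − 1 = 0
n=2: ⌈(3·19+343)/424⌉ − ⌈(2·19+343)/424⌉ = ⌈400/424⌉ − ⌈381/424⌉ = 1 − 1 = 0
n=3: ⌈(4·19+343)/424⌉ − ⌈(3·19+343)/424⌉ = ⌈419/424⌉ − ⌈400/424⌉ = 1 − 1 = 0
n=4: ⌈(5·19+343)/424⌉ − ⌈(4·19+343)/424⌉ = ⌈438/424⌉ − ⌈419/424⌉ = 2 − 1 = 1
n=5: ⌈(6·19+343)/424⌉ − ⌈(5·19+343)/424⌉ = ⌈457/424⌉ − ⌈438/424⌉ = 2 − 2 = 0
n=6: ⌈(7·19+343)/424⌉ − ⌈(6·19+343)/424⌉ = ⌈476/424⌉ − ⌈457/424⌉ = 2 − 2 = 0
n=7: ⌈(8·19+343)/424⌉ − ⌈(7·19+343)/424⌉ = ⌈495/424⌉ − ⌈476/424⌉ = 2 − 2 = 0
n=8: ⌈(9·19+343)/424⌉ − ⌈(8·19+343)/424⌉ = ⌈514/424⌉ − ⌈495/424⌉ = 2 − 2 = 0
n=9: ⌈(10·19+343)/424⌉ − ⌈(9·19+343)/424⌉ = ⌈533/424⌉ − ⌈514/424⌉ = 2 − 2 = 0
n=10: ⌈(11·19+343)/424⌉ − ⌈(10·19+343)/424⌉ = ⌈552/424⌉ − ⌈533/424⌉ = 2 − 2 = 0
n=11: ⌈(12·19+343)/424⌉ − ⌈(11·19+343)/424⌉ = ⌈571/424⌉ − ⌈552/424⌉ = 2 − 2 = 0
n=12: ⌈(13·19+343)/424⌉ − ⌈(12·19+343)/424⌉ = ⌈590/424⌉ − ⌈571/424⌉ = 2 − 2 = 0
n=13: ⌈(14·19+343)/424⌉ − ⌈(13·19+343)/424⌉ = ⌈609/424⌉ − ⌈590/424⌉ = 2 − 2 = 0
n=14: ⌈(15·19+343)/424⌉ − ⌈(14·19+343)/424⌉ = ⌈628/424⌉ − ⌈609/424⌉ = 2 − 2 = 0
n=15: ⌈(16·19+343)/424⌉ − ⌈(15·19+343)/424⌉ = ⌈647/424⌉ − ⌈628/424⌉ = 2 − 2 = 0
n=16: ⌈(17·19+343)/424⌉ − ⌈(16·19+343)/424⌉ = ⌈666/424⌉ − ⌈647/424⌉ = 2 − 2 = 0
n=17: ⌈(18·19+343)/424⌉ − ⌈(17·19+343)/424⌉ = ⌈685/424⌉ − ⌈666/424⌉ = 2 − 2 = 0
n=18: ⌈(19·19+343)/424⌉ − ⌈(18·19+343)/424⌉ = ⌈704/424⌉ − ⌈685/424⌉ = 2 − 2 = 0
n=19: ⌈(20·19+343)/424⌉ − ⌈(19·19+343)/424⌉ = ⌈723/424⌉ − ⌈704/424⌉ = 2 − 2 = 0
n=20: ⌈(21·19+343)/424⌉ − ⌈(20·19+343)/424⌉ = ⌈742/424⌉ − ⌈723/424⌉ = 2 − 2 = 0
n=21: ⌈(22·19+343)/424⌉ − ⌈(21·19+343)/424⌉ = ⌈761/424⌉ − ⌈742/424⌉ = 2 − 2 = 0
n=22: ⌈(23·19+343)/424⌉ − ⌈(22·19+343)/424⌉ = ⌈780/424⌉ − ⌈761/424⌉ = 2 − 2 = 0
n=23: ⌈(24·19+343)/424⌉ − ⌈(23·19+343)/424⌉ = ⌈799/424⌉ − ⌈780/424⌉ = 2 − 2 = 0
n=24: ⌈(25·19+343)/424⌉ − ⌈(24·19+343)/424⌉ = ⌈818/424⌉ − ⌈799/424⌉ = 2 − 2 = 0
n=25: ⌈(26·19+343)/424⌉ − ⌈(25·19+343)/424⌉ = ⌈837/424⌉ − ⌈818/424⌉ = 2 − 2 = 0
n=26: ⌈(27·19+343)/424⌉ − ⌈(26·19+343)/424⌉ = ⌈856/424⌉ − ⌈837/424⌉ = 3 − 2 = 1
n=27: ⌈(28·19+343)/424⌉ − ⌈(27·19+343)/424⌉ = ⌈875/424⌉ − ⌈856/424⌉ = 3 − 3 = 0
n=28: ⌈(29·19+343)/424⌉ − ⌈(28·19+343)/424⌉ = ⌈894/424⌉ − ⌈875/424⌉ = 3 − 3 = 0
n=29: ⌈(30·19+343)/424⌉ − ⌈(29·19+343)/424⌉ = ⌈913/424⌉ − ⌈894/424⌉ = 3 − 3 = 0
n=30: ⌈(31·19+343)/424⌉ − ⌈(30·19+343)/424⌉ = ⌈932/424⌉ − ⌈913/424⌉ = 3 − 3 = 0
n=31: ⌈(32·19+343)/424⌉ − ⌈(31·19+343)/424⌉ = ⌈951/424⌉ − ⌈932/424⌉ = 3 − 3 = 0
n=32: ⌈(33·19+343)/424⌉ − ⌈(32·19+343)/424⌉ = ⌈970/424⌉ − ⌈951/424⌉ = 3 − 3 = 0
n=33: ⌈(34·19+343)/424⌉ − ⌈(33·19+343)/424⌉ = ⌈989/424⌉ − ⌈970/424⌉ = 3 − 3 = 0
n=34: ⌈(35·19+343)/424⌉ − ⌈(34·19+343)/424⌉ = ⌈1008/424⌉ − ⌈989/424⌉ = 3 − 3 = 0
n=35: ⌈(36·19+343)/424⌉ − ⌈(35·19+343)/424⌉ = ⌈1027/424⌉ − ⌈1008/424⌉ = 3 − 3 = 0
n=36: ⌈(37·19+343)/424⌉ − ⌈(36·19+343)/424⌉ = ⌈1046/424⌉ − ⌈1027/424⌉ = 3 − 3 = 0
n=37: ⌈(38·19+343)/424⌉ − ⌈(37·19+343)/424⌉ = ⌈1065/424⌉ − ⌈1046/424⌉ = 3 − 3 = 0
n=38: ⌈(39·19+343)/424⌉ − ⌈(38·19+343)/424⌉ = ⌈1084/424⌉ − ⌈1065/424⌉ = 3 − 3 = 0
n=39: ⌈(40·19+343)/424⌉ − ⌈(39·19+343)/424⌉ = ⌈1103/424⌉ − ⌈1084/424⌉ = 3 − 3 = 0
n=40: ⌈(41·19+343)/424⌉ − ⌈(40·19+343)/424⌉ = ⌈1122/424⌉ − ⌈1103/424⌉ = 3 − 3 = 0
n=41: ⌈(42·19+343)/424⌉ − ⌈(41·19+343)/424⌉ = ⌈1141/424⌉ − ⌈1122/424⌉ = 3 − 3 = 0
n=42: ⌈(43·19+343)/424⌉ − ⌈(42·19+343)/424⌉ = ⌈1160/424⌉ − ⌈1141/424⌉ = 3 − 3 = 0
n=43: ⌈(44·19+343)/424⌉ − ⌈(43·19+343)/424⌉ = ⌈1179/424⌉ − ⌈1160/424⌉ = 3 − 3 = 0
n=44: ⌈(45·19+343)/424⌉ − ⌈(44·19+343)/424⌉ = ⌈1198/424⌉ − ⌈1179/424⌉ = 3 − 3 = 0
n=45: ⌈(46·19+343)/424⌉ − ⌈(45·19+343)/424⌉ = ⌈1217/424⌉ − ⌈1198/424⌉ = 3 − 3 = 0
n=46: ⌈(47·19+343)/424⌉ − ⌈(46·19+343)/424⌉ = ⌈1236/424⌉ − ⌈1217/424⌉ = 3 − 3 = 0
n=47: ⌈(48·19+343)/424⌉ − ⌈(47·19+343)/424⌉ = ⌈1255/424⌉ − ⌈1236/424⌉ = 3 − 3 = 0
n=48: ⌈(49·19+343)/424⌉ − ⌈(48·19+343)/424⌉ = ⌈1274/424⌉ − ⌈1255/424⌉ = 4 − 3 = 1
n=49: ⌈(50·19+343)/424⌉ − ⌈(49·19+343)/424⌉ = ⌈1293/424⌉ − ⌈1274/424⌉ = 4 − 4 = 0
n=50: ⌈(51·19+343)/424⌉ − ⌈(50·19+343)/424⌉ = ⌈1312/424⌉ − ⌈1293/424⌉ = 4 − 4 = 0
n=51: ⌈(52·19+343)/424⌉ − ⌈(51·19+343)/424⌉ = ⌈1331/424⌉ − ⌈1312/424⌉ = 4 − 4 = 0
n=52: ⌈(53·19+343)/424⌉ − ⌈(52·19+343)/424⌉ = ⌈1350/424⌉ − ⌈1331/424⌉ = 4 − 4 = 0
n=53: ⌈(54·19+343)/424⌉ − ⌈(53·19+343)/424⌉ = ⌈1369/424⌉ − ⌈1350/424⌉ = 4 − 4 = 0
n=54: ⌈(55·19+343)/424⌉ − ⌈(54·19+343)/424⌉ = ⌈1388/424⌉ − ⌈1369/424⌉ = 4 − 4 = 0
n=55: ⌈(56·19+343)/424⌉ − ⌈(55·19+343)/424⌉ = ⌈1407/424⌉ − ⌈1388/424⌉ = 4 − 4 = 0
n=56: ⌈(57·19+343)/424⌉ − ⌈(56·19+343)/424⌉ = ⌈1426/424⌉ − ⌈1407/424⌉ = 4 − 4 = 0
n=57: ⌈(58·19+343)/424⌉ − ⌈(57·19+343)/424⌉ = ⌈1445/424⌉ − ⌈1426/424⌉ = 4 − 4 = 0
n=58: ⌈(59·19+343)/424⌉ − ⌈(58·19+343)/424⌉ = ⌈1464/424⌉ − ⌈1445/424⌉ = 4 − 4 = 0
n=59: ⌈(60·19+343)/424⌉ − ⌈(59·19+343)/424⌉ = ⌈1483/424⌉ − ⌈1464/424⌉ = 4 − 4 = 0
n=60: ⌈(61·19+343)/424⌉ − ⌈(60·19+343)/424⌉ = ⌈1502/424⌉ − ⌈1483/424⌉ = 4 − 4 = 0
n=61: ⌈(62·19+343)/424⌉ − ⌈(61·19+343)/424⌉ = ⌈1521/424⌉ − ⌈1502/424⌉ = 4 − 4 = 0
n=62: ⌈(63·19+343)/424⌉ − ⌈(62·19+343)/424⌉ = ⌈1540/424⌉ − ⌈1521/424⌉ = 4 − 4 = 0
n=63: ⌈(64·19+343)/424⌉ − ⌈(63·19+343)/424⌉ = ⌈1559/424⌉ − ⌈1540/424⌉ = 4 − 4 = 0
n=64: ⌈(65·19+343)/424⌉ − ⌈(64·19+343)/424⌉ = ⌈1578/424⌉ − ⌈1559/424⌉ = 4 − 4 = 0
n=65: ⌈(66·19+343)/424⌉ − ⌈(65·19+343)/424⌉ = ⌈1597/424⌉ − ⌈1578/424⌉ = 4 − 4 = 0
n=66: ⌈(67·19+343)/424⌉ − ⌈(66·19+343)/424⌉ = ⌈1616/424⌉ − ⌈1597/424⌉ = 4 − 4 = 0
n=67: ⌈(68·19+343)/424⌉ − ⌈(67·19+343)/424⌉ = ⌈1635/424⌉ − ⌈1616/424⌉ = 4 − 4 = 0
n=68: ⌈(69·19+343)/424⌉ − ⌈(68·19+343)/424⌉ = ⌈1654/424⌉ − ⌈1635/424⌉ = 4 − 4 = 0
n=69: ⌈(70·19+343)/424⌉ − ⌈(69·19+343)/424⌉ = ⌈1673/424⌉ − ⌈1654/424⌉ = 4 − 4 = 0
n=70: ⌈(71·19+343)/424⌉ − ⌈(70·19+343)/424⌉ = ⌈1692/424⌉ − ⌈1673/424⌉ = 4 − 4 = 0
n=71: ⌈(72·19+343)/424⌉ − ⌈(71·19+343)/424⌉ = ⌈1711/424⌉ − ⌈1692/424⌉ = 5 − 4 = 1
n=72: ⌈(73·19+343)/424⌉ − ⌈(72·19+343)/424⌉ = ⌈1730/424⌉ − ⌈1711/424⌉ = 5 − 5 = 0
n=73: ⌈(74·19+343)/424⌉ − ⌈(73·19+343)/424⌉ = ⌈1749/424⌉ − ⌈1730/424⌉ = 5 − 5 = 0


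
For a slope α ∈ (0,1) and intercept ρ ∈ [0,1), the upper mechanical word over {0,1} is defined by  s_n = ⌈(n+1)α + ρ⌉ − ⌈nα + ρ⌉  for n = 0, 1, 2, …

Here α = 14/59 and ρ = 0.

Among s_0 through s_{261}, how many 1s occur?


#1s = Σ_{n=0}^{261} s_n = Σ_{n=0}^{261} (⌈(n+1)α+ρ⌉ − ⌈nα+ρ⌉)
the sum telescopes: every ⌈nα+ρ⌉ with 0 < n < 262 appears once with + and once with −, leaving ⌈262α+ρ⌉ − ⌈0·α+ρ⌉
262α + ρ = (262·14) / 59 = 3668/59
ρ = 0/59
⌈3668/59⌉ = 63,  ⌈0/59⌉ = 0
#1s = 63 − 0 = 63

63


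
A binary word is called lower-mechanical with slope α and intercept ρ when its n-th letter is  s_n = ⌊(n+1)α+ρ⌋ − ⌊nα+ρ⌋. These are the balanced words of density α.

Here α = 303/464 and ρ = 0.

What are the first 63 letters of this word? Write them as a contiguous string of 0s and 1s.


n=0: ⌊(1·303)/464⌋ − ⌊(0·303)/464⌋ = ⌊303/464⌋ − ⌊0/464⌋ = 0 − 0 = 0
n=1: ⌊(2·303)/464⌋ − ⌊(1·303)/464⌋ = ⌊606/464⌋ − ⌊303/464⌋ = 1 − 0 = 1
n=2: ⌊(3·303)/464⌋ − ⌊(2·303)/464⌋ = ⌊909/464⌋ − ⌊606/464⌋ = 1 − 1 = 0
n=3: ⌊(4·303)/464⌋ − ⌊(3·303)/464⌋ = ⌊1212/464⌋ − ⌊909/464⌋ = 2 − 1 = 1
n=4: ⌊(5·303)/464⌋ − ⌊(4·303)/464⌋ = ⌊1515/464⌋ − ⌊1212/464⌋ = 3 − 2 = 1
n=5: ⌊(6·303)/464⌋ − ⌊(5·303)/464⌋ = ⌊1818/464⌋ − ⌊1515/464⌋ = 3 − 3 = 0
n=6: ⌊(7·303)/464⌋ − ⌊(6·303)/464⌋ = ⌊2121/464⌋ − ⌊1818/464⌋ = 4 − 3 = 1
n=7: ⌊(8·303)/464⌋ − ⌊(7·303)/464⌋ = ⌊2424/464⌋ − ⌊2121/464⌋ = 5 − 4 = 1
n=8: ⌊(9·303)/464⌋ − ⌊(8·303)/464⌋ = ⌊2727/464⌋ − ⌊2424/464⌋ = 5 − 5 = 0
n=9: ⌊(10·303)/464⌋ − ⌊(9·303)/464⌋ = ⌊3030/464⌋ − ⌊2727/464⌋ = 6 − 5 = 1
n=10: ⌊(11·303)/464⌋ − ⌊(10·303)/464⌋ = ⌊3333/464⌋ − ⌊3030/464⌋ = 7 − 6 = 1
n=11: ⌊(12·303)/464⌋ − ⌊(11·303)/464⌋ = ⌊3636/464⌋ − ⌊3333/464⌋ = 7 − 7 = 0
n=12: ⌊(13·303)/464⌋ − ⌊(12·303)/464⌋ = ⌊3939/464⌋ − ⌊3636/464⌋ = 8 − 7 = 1
n=13: ⌊(14·303)/464⌋ − ⌊(13·303)/464⌋ = ⌊4242/464⌋ − ⌊3939/464⌋ = 9 − 8 = 1
n=14: ⌊(15·303)/464⌋ − ⌊(14·303)/464⌋ = ⌊4545/464⌋ − ⌊4242/464⌋ = 9 − 9 = 0
n=15: ⌊(16·303)/464⌋ − ⌊(15·303)/464⌋ = ⌊4848/464⌋ − ⌊4545/464⌋ = 10 − 9 = 1
n=16: ⌊(17·303)/464⌋ − ⌊(16·303)/464⌋ = ⌊5151/464⌋ − ⌊4848/464⌋ = 11 − 10 = 1
n=17: ⌊(18·303)/464⌋ − ⌊(17·303)/464⌋ = ⌊5454/464⌋ − ⌊5151/464⌋ = 11 − 11 = 0
n=18: ⌊(19·303)/464⌋ − ⌊(18·303)/464⌋ = ⌊5757/464⌋ − ⌊5454/464⌋ = 12 − 11 = 1
n=19: ⌊(20·303)/464⌋ − ⌊(19·303)/464⌋ = ⌊6060/464⌋ − ⌊5757/464⌋ = 13 − 12 = 1
n=20: ⌊(21·303)/464⌋ − ⌊(20·303)/464⌋ = ⌊6363/464⌋ − ⌊6060/464⌋ = 13 − 13 = 0
n=21: ⌊(22·303)/464⌋ − ⌊(21·303)/464⌋ = ⌊6666/464⌋ − ⌊6363/464⌋ = 14 − 13 = 1
n=22: ⌊(23·303)/464⌋ − ⌊(22·303)/464⌋ = ⌊6969/464⌋ − ⌊6666/464⌋ = 15 − 14 = 1
n=23: ⌊(24·303)/464⌋ − ⌊(23·303)/464⌋ = ⌊7272/464⌋ − ⌊6969/464⌋ = 15 − 15 = 0
n=24: ⌊(25·303)/464⌋ − ⌊(24·303)/464⌋ = ⌊7575/464⌋ − ⌊7272/464⌋ = 16 − 15 = 1
n=25: ⌊(26·303)/464⌋ − ⌊(25·303)/464⌋ = ⌊7878/464⌋ − ⌊7575/464⌋ = 16 − 16 = 0
n=26: ⌊(27·303)/464⌋ − ⌊(26·303)/464⌋ = ⌊8181/464⌋ − ⌊7878/464⌋ = 17 − 16 = 1
n=27: ⌊(28·303)/464⌋ − ⌊(27·303)/464⌋ = ⌊8484/464⌋ − ⌊8181/464⌋ = 18 − 17 = 1
n=28: ⌊(29·303)/464⌋ − ⌊(28·303)/464⌋ = ⌊8787/464⌋ − ⌊8484/464⌋ = 18 − 18 = 0
n=29: ⌊(30·303)/464⌋ − ⌊(29·303)/464⌋ = ⌊9090/464⌋ − ⌊8787/464⌋ = 19 − 18 = 1
n=30: ⌊(31·303)/464⌋ − ⌊(30·303)/464⌋ = ⌊9393/464⌋ − ⌊9090/464⌋ = 20 − 19 = 1
n=31: ⌊(32·303)/464⌋ − ⌊(31·303)/464⌋ = ⌊9696/464⌋ − ⌊9393/464⌋ = 20 − 20 = 0
n=32: ⌊(33·303)/464⌋ − ⌊(32·303)/464⌋ = ⌊9999/464⌋ − ⌊9696/464⌋ = 21 − 20 = 1
n=33: ⌊(34·303)/464⌋ − ⌊(33·303)/464⌋ = ⌊10302/464⌋ − ⌊9999/464⌋ = 22 − 21 = 1
n=34: ⌊(35·303)/464⌋ − ⌊(34·303)/464⌋ = ⌊10605/464⌋ − ⌊10302/464⌋ = 22 − 22 = 0
n=35: ⌊(36·303)/464⌋ − ⌊(35·303)/464⌋ = ⌊10908/464⌋ − ⌊10605/464⌋ = 23 − 22 = 1
n=36: ⌊(37·303)/464⌋ − ⌊(36·303)/464⌋ = ⌊11211/464⌋ − ⌊10908/464⌋ = 24 − 23 = 1
n=37: ⌊(38·303)/464⌋ − ⌊(37·303)/464⌋ = ⌊11514/464⌋ − ⌊11211/464⌋ = 24 − 24 = 0
n=38: ⌊(39·303)/464⌋ − ⌊(38·303)/464⌋ = ⌊11817/464⌋ − ⌊11514/464⌋ = 25 − 24 = 1
n=39: ⌊(40·303)/464⌋ − ⌊(39·303)/464⌋ = ⌊12120/464⌋ − ⌊11817/464⌋ = 26 − 25 = 1
n=40: ⌊(41·303)/464⌋ − ⌊(40·303)/464⌋ = ⌊12423/464⌋ − ⌊12120/464⌋ = 26 − 26 = 0
n=41: ⌊(42·303)/464⌋ − ⌊(41·303)/464⌋ = ⌊12726/464⌋ − ⌊12423/464⌋ = 27 − 26 = 1
n=42: ⌊(43·303)/464⌋ − ⌊(42·303)/464⌋ = ⌊13029/464⌋ − ⌊12726/464⌋ = 28 − 27 = 1
n=43: ⌊(44·303)/464⌋ − ⌊(43·303)/464⌋ = ⌊13332/464⌋ − ⌊13029/464⌋ = 28 − 28 = 0
n=44: ⌊(45·303)/464⌋ − ⌊(44·303)/464⌋ = ⌊13635/464⌋ − ⌊13332/464⌋ = 29 − 28 = 1
n=45: ⌊(46·303)/464⌋ − ⌊(45·303)/464⌋ = ⌊13938/464⌋ − ⌊13635/464⌋ = 30 − 29 = 1
n=46: ⌊(47·303)/464⌋ − ⌊(46·303)/464⌋ = ⌊14241/464⌋ − ⌊13938/464⌋ = 30 − 30 = 0
n=47: ⌊(48·303)/464⌋ − ⌊(47·303)/464⌋ = ⌊14544/464⌋ − ⌊14241/464⌋ = 31 − 30 = 1
n=48: ⌊(49·303)/464⌋ − ⌊(48·303)/464⌋ = ⌊14847/464⌋ − ⌊14544/464⌋ = 31 − 31 = 0
n=49: ⌊(50·303)/464⌋ − ⌊(49·303)/464⌋ = ⌊15150/464⌋ − ⌊14847/464⌋ = 32 − 31 = 1
n=50: ⌊(51·303)/464⌋ − ⌊(50·303)/464⌋ = ⌊15453/464⌋ − ⌊15150/464⌋ = 33 − 32 = 1
n=51: ⌊(52·303)/464⌋ − ⌊(51·303)/464⌋ = ⌊15756/464⌋ − ⌊15453/464⌋ = 33 − 33 = 0
n=52: ⌊(53·303)/464⌋ − ⌊(52·303)/464⌋ = ⌊16059/464⌋ − ⌊15756/464⌋ = 34 − 33 = 1
n=53: ⌊(54·303)/464⌋ − ⌊(53·303)/464⌋ = ⌊16362/464⌋ − ⌊16059/464⌋ = 35 − 34 = 1
n=54: ⌊(55·303)/464⌋ − ⌊(54·303)/464⌋ = ⌊16665/464⌋ − ⌊16362/464⌋ = 35 − 35 = 0
n=55: ⌊(56·303)/464⌋ − ⌊(55·303)/464⌋ = ⌊16968/464⌋ − ⌊16665/464⌋ = 36 − 35 = 1
n=56: ⌊(57·303)/464⌋ − ⌊(56·303)/464⌋ = ⌊17271/464⌋ − ⌊16968/464⌋ = 37 − 36 = 1
n=57: ⌊(58·303)/464⌋ − ⌊(57·303)/464⌋ = ⌊17574/464⌋ − ⌊17271/464⌋ = 37 − 37 = 0
n=58: ⌊(59·303)/464⌋ − ⌊(58·303)/464⌋ = ⌊17877/464⌋ − ⌊17574/464⌋ = 38 − 37 = 1
n=59: ⌊(60·303)/464⌋ − ⌊(59·303)/464⌋ = ⌊18180/464⌋ − ⌊17877/464⌋ = 39 − 38 = 1
n=60: ⌊(61·303)/464⌋ − ⌊(60·303)/464⌋ = ⌊18483/464⌋ − ⌊18180/464⌋ = 39 − 39 = 0
n=61: ⌊(62·303)/464⌋ − ⌊(61·303)/464⌋ = ⌊18786/464⌋ − ⌊18483/464⌋ = 40 − 39 = 1
n=62: ⌊(63·303)/464⌋ − ⌊(62·303)/464⌋ = ⌊19089/464⌋ − ⌊18786/464⌋ = 41 − 40 = 1

010110110110110110110110101101101101101101101101011011011011011


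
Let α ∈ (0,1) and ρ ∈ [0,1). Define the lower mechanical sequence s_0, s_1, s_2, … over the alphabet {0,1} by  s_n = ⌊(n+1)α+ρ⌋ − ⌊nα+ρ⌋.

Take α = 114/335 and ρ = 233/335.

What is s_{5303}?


(n+1)α + ρ = (5304·114 + 233) / 335 = 604889/335
nα + ρ     = (5303·114 + 233) / 335 = 604775/335
⌊604889/335⌋ = 1805,  ⌊604775/335⌋ = 1805
s_{5303} = 1805 − 1805 = 0

0


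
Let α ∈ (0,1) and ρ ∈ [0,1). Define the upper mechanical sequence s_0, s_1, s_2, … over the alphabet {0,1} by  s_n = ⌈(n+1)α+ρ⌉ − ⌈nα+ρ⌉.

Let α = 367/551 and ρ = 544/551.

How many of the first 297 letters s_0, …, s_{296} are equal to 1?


#1s = Σ_{n=0}^{296} s_n = Σ_{n=0}^{296} (⌈(n+1)α+ρ⌉ − ⌈nα+ρ⌉)
the sum telescopes: every ⌈nα+ρ⌉ with 0 < n < 297 appears once with + and once with −, leaving ⌈297α+ρ⌉ − ⌈0·α+ρ⌉
297α + ρ = (297·367 + 544) / 551 = 109543/551
ρ = 544/551
⌈109543/551⌉ = 199,  ⌈544/551⌉ = 1
#1s = 199 − 1 = 198

198


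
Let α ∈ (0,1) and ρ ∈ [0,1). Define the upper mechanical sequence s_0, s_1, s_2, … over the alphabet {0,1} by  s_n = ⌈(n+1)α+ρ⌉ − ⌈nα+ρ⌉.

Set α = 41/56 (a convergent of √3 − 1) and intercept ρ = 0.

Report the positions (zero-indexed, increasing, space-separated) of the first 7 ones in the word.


0 1 2 4 5 6 8

n=0: ⌈41/56⌉−⌈0/56⌉ = 1−0 = 1  ← one
n=1: ⌈82/56⌉−⌈41/56⌉ = 2−1 = 1  ← one
n=2: ⌈123/56⌉−⌈82/56⌉ = 3−2 = 1  ← one
n=3: ⌈164/56⌉−⌈123/56⌉ = 3−3 = 0
n=4: ⌈205/56⌉−⌈164/56⌉ = 4−3 = 1  ← one
n=5: ⌈246/56⌉−⌈205/56⌉ = 5−4 = 1  ← one
n=6: ⌈287/56⌉−⌈246/56⌉ = 6−5 = 1  ← one
n=7: ⌈328/56⌉−⌈287/56⌉ = 6−6 = 0
n=8: ⌈369/56⌉−⌈328/56⌉ = 7−6 = 1  ← one
positions of the first 7 ones: 0 1 2 4 5 6 8


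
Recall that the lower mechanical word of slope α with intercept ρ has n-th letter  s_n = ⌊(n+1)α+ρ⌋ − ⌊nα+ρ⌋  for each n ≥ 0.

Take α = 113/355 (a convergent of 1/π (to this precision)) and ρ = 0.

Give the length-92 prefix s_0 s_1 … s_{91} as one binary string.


00010010010010010010010001001001001001001001000100100100100100100100010010010010010010010001

n=0: ⌊(1·113)/355⌋ − ⌊(0·113)/355⌋ = ⌊113/355⌋ − ⌊0/355⌋ = 0 − 0 = 0
n=1: ⌊(2·113)/355⌋ − ⌊(1·113)/355⌋ = ⌊226/355⌋ − ⌊113/355⌋ = 0 − 0 = 0
n=2: ⌊(3·113)/355⌋ − ⌊(2·113)/355⌋ = ⌊339/355⌋ − ⌊226/355⌋ = 0 − 0 = 0
n=3: ⌊(4·113)/355⌋ − ⌊(3·113)/355⌋ = ⌊452/355⌋ − ⌊339/355⌋ = 1 − 0 = 1
n=4: ⌊(5·113)/355⌋ − ⌊(4·113)/355⌋ = ⌊565/355⌋ − ⌊452/355⌋ = 1 − 1 = 0
n=5: ⌊(6·113)/355⌋ − ⌊(5·113)/355⌋ = ⌊678/355⌋ − ⌊565/355⌋ = 1 − 1 = 0
n=6: ⌊(7·113)/355⌋ − ⌊(6·113)/355⌋ = ⌊791/355⌋ − ⌊678/355⌋ = 2 − 1 = 1
n=7: ⌊(8·113)/355⌋ − ⌊(7·113)/355⌋ = ⌊904/355⌋ − ⌊791/355⌋ = 2 − 2 = 0
n=8: ⌊(9·113)/355⌋ − ⌊(8·113)/355⌋ = ⌊1017/355⌋ − ⌊904/355⌋ = 2 − 2 = 0
n=9: ⌊(10·113)/355⌋ − ⌊(9·113)/355⌋ = ⌊1130/355⌋ − ⌊1017/355⌋ = 3 − 2 = 1
n=10: ⌊(11·113)/355⌋ − ⌊(10·113)/355⌋ = ⌊1243/355⌋ − ⌊1130/355⌋ = 3 − 3 = 0
n=11: ⌊(12·113)/355⌋ − ⌊(11·113)/355⌋ = ⌊1356/355⌋ − ⌊1243/355⌋ = 3 − 3 = 0
n=12: ⌊(13·113)/355⌋ − ⌊(12·113)/355⌋ = ⌊1469/355⌋ − ⌊1356/355⌋ = 4 − 3 = 1
n=13: ⌊(14·113)/355⌋ − ⌊(13·113)/355⌋ = ⌊1582/355⌋ − ⌊1469/355⌋ = 4 − 4 = 0
n=14: ⌊(15·113)/355⌋ − ⌊(14·113)/355⌋ = ⌊1695/355⌋ − ⌊1582/355⌋ = 4 − 4 = 0
n=15: ⌊(16·113)/355⌋ − ⌊(15·113)/355⌋ = ⌊1808/355⌋ − ⌊1695/355⌋ = 5 − 4 = 1
n=16: ⌊(17·113)/355⌋ − ⌊(16·113)/355⌋ = ⌊1921/355⌋ − ⌊1808/355⌋ = 5 − 5 = 0
n=17: ⌊(18·113)/355⌋ − ⌊(17·113)/355⌋ = ⌊2034/355⌋ − ⌊1921/355⌋ = 5 − 5 = 0
n=18: ⌊(19·113)/355⌋ − ⌊(18·113)/355⌋ = ⌊2147/355⌋ − ⌊2034/355⌋ = 6 − 5 = 1
n=19: ⌊(20·113)/355⌋ − ⌊(19·113)/355⌋ = ⌊2260/355⌋ − ⌊2147/355⌋ = 6 − 6 = 0
n=20: ⌊(21·113)/355⌋ − ⌊(20·113)/355⌋ = ⌊2373/355⌋ − ⌊2260/355⌋ = 6 − 6 = 0
n=21: ⌊(22·113)/355⌋ − ⌊(21·113)/355⌋ = ⌊2486/355⌋ − ⌊2373/355⌋ = 7 − 6 = 1
n=22: ⌊(23·113)/355⌋ − ⌊(22·113)/355⌋ = ⌊2599/355⌋ − ⌊2486/355⌋ = 7 − 7 = 0
n=23: ⌊(24·113)/355⌋ − ⌊(23·113)/355⌋ = ⌊2712/355⌋ − ⌊2599/355⌋ = 7 − 7 = 0
n=24: ⌊(25·113)/355⌋ − ⌊(24·113)/355⌋ = ⌊2825/355⌋ − ⌊2712/355⌋ = 7 − 7 = 0
n=25: ⌊(26·113)/355⌋ − ⌊(25·113)/355⌋ = ⌊2938/355⌋ − ⌊2825/355⌋ = 8 − 7 = 1
n=26: ⌊(27·113)/355⌋ − ⌊(26·113)/355⌋ = ⌊3051/355⌋ − ⌊2938/355⌋ = 8 − 8 = 0
n=27: ⌊(28·113)/355⌋ − ⌊(27·113)/355⌋ = ⌊3164/355⌋ − ⌊3051/355⌋ = 8 − 8 = 0
n=28: ⌊(29·113)/355⌋ − ⌊(28·113)/355⌋ = ⌊3277/355⌋ − ⌊3164/355⌋ = 9 − 8 = 1
n=29: ⌊(30·113)/355⌋ − ⌊(29·113)/355⌋ = ⌊3390/355⌋ − ⌊3277/355⌋ = 9 − 9 = 0
n=30: ⌊(31·113)/355⌋ − ⌊(30·113)/355⌋ = ⌊3503/355⌋ − ⌊3390/355⌋ = 9 − 9 = 0
n=31: ⌊(32·113)/355⌋ − ⌊(31·113)/355⌋ = ⌊3616/355⌋ − ⌊3503/355⌋ = 10 − 9 = 1
n=32: ⌊(33·113)/355⌋ − ⌊(32·113)/355⌋ = ⌊3729/355⌋ − ⌊3616/355⌋ = 10 − 10 = 0
n=33: ⌊(34·113)/355⌋ − ⌊(33·113)/355⌋ = ⌊3842/355⌋ − ⌊3729/355⌋ = 10 − 10 = 0
n=34: ⌊(35·113)/355⌋ − ⌊(34·113)/355⌋ = ⌊3955/355⌋ − ⌊3842/355⌋ = 11 − 10 = 1
n=35: ⌊(36·113)/355⌋ − ⌊(35·113)/355⌋ = ⌊4068/355⌋ − ⌊3955/355⌋ = 11 − 11 = 0
n=36: ⌊(37·113)/355⌋ − ⌊(36·113)/355⌋ = ⌊4181/355⌋ − ⌊4068/355⌋ = 11 − 11 = 0
n=37: ⌊(38·113)/355⌋ − ⌊(37·113)/355⌋ = ⌊4294/355⌋ − ⌊4181/355⌋ = 12 − 11 = 1
n=38: ⌊(39·113)/355⌋ − ⌊(38·113)/355⌋ = ⌊4407/355⌋ − ⌊4294/355⌋ = 12 − 12 = 0
n=39: ⌊(40·113)/355⌋ − ⌊(39·113)/355⌋ = ⌊4520/355⌋ − ⌊4407/355⌋ = 12 − 12 = 0
n=40: ⌊(41·113)/355⌋ − ⌊(40·113)/355⌋ = ⌊4633/355⌋ − ⌊4520/355⌋ = 13 − 12 = 1
n=41: ⌊(42·113)/355⌋ − ⌊(41·113)/355⌋ = ⌊4746/355⌋ − ⌊4633/355⌋ = 13 − 13 = 0
n=42: ⌊(43·113)/355⌋ − ⌊(42·113)/355⌋ = ⌊4859/355⌋ − ⌊4746/355⌋ = 13 − 13 = 0
n=43: ⌊(44·113)/355⌋ − ⌊(43·113)/355⌋ = ⌊4972/355⌋ − ⌊4859/355⌋ = 14 − 13 = 1
n=44: ⌊(45·113)/355⌋ − ⌊(44·113)/355⌋ = ⌊5085/355⌋ − ⌊4972/355⌋ = 14 − 14 = 0
n=45: ⌊(46·113)/355⌋ − ⌊(45·113)/355⌋ = ⌊5198/355⌋ − ⌊5085/355⌋ = 14 − 14 = 0
n=46: ⌊(47·113)/355⌋ − ⌊(46·113)/355⌋ = ⌊5311/355⌋ − ⌊5198/355⌋ = 14 − 14 = 0
n=47: ⌊(48·113)/355⌋ − ⌊(47·113)/355⌋ = ⌊5424/355⌋ − ⌊5311/355⌋ = 15 − 14 = 1
n=48: ⌊(49·113)/355⌋ − ⌊(48·113)/355⌋ = ⌊5537/355⌋ − ⌊5424/355⌋ = 15 − 15 = 0
n=49: ⌊(50·113)/355⌋ − ⌊(49·113)/355⌋ = ⌊5650/355⌋ − ⌊5537/355⌋ = 15 − 15 = 0
n=50: ⌊(51·113)/355⌋ − ⌊(50·113)/355⌋ = ⌊5763/355⌋ − ⌊5650/355⌋ = 16 − 15 = 1
n=51: ⌊(52·113)/355⌋ − ⌊(51·113)/355⌋ = ⌊5876/355⌋ − ⌊5763/355⌋ = 16 − 16 = 0
n=52: ⌊(53·113)/355⌋ − ⌊(52·113)/355⌋ = ⌊5989/355⌋ − ⌊5876/355⌋ = 16 − 16 = 0
n=53: ⌊(54·113)/355⌋ − ⌊(53·113)/355⌋ = ⌊6102/355⌋ − ⌊5989/355⌋ = 17 − 16 = 1
n=54: ⌊(55·113)/355⌋ − ⌊(54·113)/355⌋ = ⌊6215/355⌋ − ⌊6102/355⌋ = 17 − 17 = 0
n=55: ⌊(56·113)/355⌋ − ⌊(55·113)/355⌋ = ⌊6328/355⌋ − ⌊6215/355⌋ = 17 − 17 = 0
n=56: ⌊(57·113)/355⌋ − ⌊(56·113)/355⌋ = ⌊6441/355⌋ − ⌊6328/355⌋ = 18 − 17 = 1
n=57: ⌊(58·113)/355⌋ − ⌊(57·113)/355⌋ = ⌊6554/355⌋ − ⌊6441/355⌋ = 18 − 18 = 0
n=58: ⌊(59·113)/355⌋ − ⌊(58·113)/355⌋ = ⌊6667/355⌋ − ⌊6554/355⌋ = 18 − 18 = 0
n=59: ⌊(60·113)/355⌋ − ⌊(59·113)/355⌋ = ⌊6780/355⌋ − ⌊6667/355⌋ = 19 − 18 = 1
n=60: ⌊(61·113)/355⌋ − ⌊(60·113)/355⌋ = ⌊6893/355⌋ − ⌊6780/355⌋ = 19 − 19 = 0
n=61: ⌊(62·113)/355⌋ − ⌊(61·113)/355⌋ = ⌊7006/355⌋ − ⌊6893/355⌋ = 19 − 19 = 0
n=62: ⌊(63·113)/355⌋ − ⌊(62·113)/355⌋ = ⌊7119/355⌋ − ⌊7006/355⌋ = 20 − 19 = 1
n=63: ⌊(64·113)/355⌋ − ⌊(63·113)/355⌋ = ⌊7232/355⌋ − ⌊7119/355⌋ = 20 − 20 = 0
n=64: ⌊(65·113)/355⌋ − ⌊(64·113)/355⌋ = ⌊7345/355⌋ − ⌊7232/355⌋ = 20 − 20 = 0
n=65: ⌊(66·113)/355⌋ − ⌊(65·113)/355⌋ = ⌊7458/355⌋ − ⌊7345/355⌋ = 21 − 20 = 1
n=66: ⌊(67·113)/355⌋ − ⌊(66·113)/355⌋ = ⌊7571/355⌋ − ⌊7458/355⌋ = 21 − 21 = 0
n=67: ⌊(68·113)/355⌋ − ⌊(67·113)/355⌋ = ⌊7684/355⌋ − ⌊7571/355⌋ = 21 − 21 = 0
n=68: ⌊(69·113)/355⌋ − ⌊(68·113)/355⌋ = ⌊7797/355⌋ − ⌊7684/355⌋ = 21 − 21 = 0
n=69: ⌊(70·113)/355⌋ − ⌊(69·113)/355⌋ = ⌊7910/355⌋ − ⌊7797/355⌋ = 22 − 21 = 1
n=70: ⌊(71·113)/355⌋ − ⌊(70·113)/355⌋ = ⌊8023/355⌋ − ⌊7910/355⌋ = 22 − 22 = 0
n=71: ⌊(72·113)/355⌋ − ⌊(71·113)/355⌋ = ⌊8136/355⌋ − ⌊8023/355⌋ = 22 − 22 = 0
n=72: ⌊(73·113)/355⌋ − ⌊(72·113)/355⌋ = ⌊8249/355⌋ − ⌊8136/355⌋ = 23 − 22 = 1
n=73: ⌊(74·113)/355⌋ − ⌊(73·113)/355⌋ = ⌊8362/355⌋ − ⌊8249/355⌋ = 23 − 23 = 0
n=74: ⌊(75·113)/355⌋ − ⌊(74·113)/355⌋ = ⌊8475/355⌋ − ⌊8362/355⌋ = 23 − 23 = 0
n=75: ⌊(76·113)/355⌋ − ⌊(75·113)/355⌋ = ⌊8588/355⌋ − ⌊8475/355⌋ = 24 − 23 = 1
n=76: ⌊(77·113)/355⌋ − ⌊(76·113)/355⌋ = ⌊8701/355⌋ − ⌊8588/355⌋ = 24 − 24 = 0
n=77: ⌊(78·113)/355⌋ − ⌊(77·113)/355⌋ = ⌊8814/355⌋ − ⌊8701/355⌋ = 24 − 24 = 0
n=78: ⌊(79·113)/355⌋ − ⌊(78·113)/355⌋ = ⌊8927/355⌋ − ⌊8814/355⌋ = 25 − 24 = 1
n=79: ⌊(80·113)/355⌋ − ⌊(79·113)/355⌋ = ⌊9040/355⌋ − ⌊8927/355⌋ = 25 − 25 = 0
n=80: ⌊(81·113)/355⌋ − ⌊(80·113)/355⌋ = ⌊9153/355⌋ − ⌊9040/355⌋ = 25 − 25 = 0
n=81: ⌊(82·113)/355⌋ − ⌊(81·113)/355⌋ = ⌊9266/355⌋ − ⌊9153/355⌋ = 26 − 25 = 1
n=82: ⌊(83·113)/355⌋ − ⌊(82·113)/355⌋ = ⌊9379/355⌋ − ⌊9266/355⌋ = 26 − 26 = 0
n=83: ⌊(84·113)/355⌋ − ⌊(83·113)/355⌋ = ⌊9492/355⌋ − ⌊9379/355⌋ = 26 − 26 = 0
n=84: ⌊(85·113)/355⌋ − ⌊(84·113)/355⌋ = ⌊9605/355⌋ − ⌊9492/355⌋ = 27 − 26 = 1
n=85: ⌊(86·113)/355⌋ − ⌊(85·113)/355⌋ = ⌊9718/355⌋ − ⌊9605/355⌋ = 27 − 27 = 0
n=86: ⌊(87·113)/355⌋ − ⌊(86·113)/355⌋ = ⌊9831/355⌋ − ⌊9718/355⌋ = 27 − 27 = 0
n=87: ⌊(88·113)/355⌋ − ⌊(87·113)/355⌋ = ⌊9944/355⌋ − ⌊9831/355⌋ = 28 − 27 = 1
n=88: ⌊(89·113)/355⌋ − ⌊(88·113)/355⌋ = ⌊10057/355⌋ − ⌊9944/355⌋ = 28 − 28 = 0
n=89: ⌊(90·113)/355⌋ − ⌊(89·113)/355⌋ = ⌊10170/355⌋ − ⌊10057/355⌋ = 28 − 28 = 0
n=90: ⌊(91·113)/355⌋ − ⌊(90·113)/355⌋ = ⌊10283/355⌋ − ⌊10170/355⌋ = 28 − 28 = 0
n=91: ⌊(92·113)/355⌋ − ⌊(91·113)/355⌋ = ⌊10396/355⌋ − ⌊10283/355⌋ = 29 − 28 = 1


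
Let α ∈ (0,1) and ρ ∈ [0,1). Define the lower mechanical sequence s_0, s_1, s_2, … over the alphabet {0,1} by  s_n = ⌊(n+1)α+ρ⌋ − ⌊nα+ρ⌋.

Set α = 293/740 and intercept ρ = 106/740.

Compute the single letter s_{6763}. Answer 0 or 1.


1

(n+1)α + ρ = (6764·293 + 106) / 740 = 1981958/740
nα + ρ     = (6763·293 + 106) / 740 = 1981665/740
⌊1981958/740⌋ = 2678,  ⌊1981665/740⌋ = 2677
s_{6763} = 2678 − 2677 = 1


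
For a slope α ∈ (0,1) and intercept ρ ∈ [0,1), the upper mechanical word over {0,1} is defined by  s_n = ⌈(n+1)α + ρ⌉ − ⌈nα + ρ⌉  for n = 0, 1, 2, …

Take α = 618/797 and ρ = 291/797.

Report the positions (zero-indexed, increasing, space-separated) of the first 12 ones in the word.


n=0: ⌈909/797⌉−⌈291/797⌉ = 2−1 = 1  ← one
n=1: ⌈1527/797⌉−⌈909/797⌉ = 2−2 = 0
n=2: ⌈2145/797⌉−⌈1527/797⌉ = 3−2 = 1  ← one
n=3: ⌈2763/797⌉−⌈2145/797⌉ = 4−3 = 1  ← one
n=4: ⌈3381/797⌉−⌈2763/797⌉ = 5−4 = 1  ← one
n=5: ⌈3999/797⌉−⌈3381/797⌉ = 6−5 = 1  ← one
n=6: ⌈4617/797⌉−⌈3999/797⌉ = 6−6 = 0
n=7: ⌈5235/797⌉−⌈4617/797⌉ = 7−6 = 1  ← one
n=8: ⌈5853/797⌉−⌈5235/797⌉ = 8−7 = 1  ← one
n=9: ⌈6471/797⌉−⌈5853/797⌉ = 9−8 = 1  ← one
n=10: ⌈7089/797⌉−⌈6471/797⌉ = 9−9 = 0
n=11: ⌈7707/797⌉−⌈7089/797⌉ = 10−9 = 1  ← one
n=12: ⌈8325/797⌉−⌈7707/797⌉ = 11−10 = 1  ← one
n=13: ⌈8943/797⌉−⌈8325/797⌉ = 12−11 = 1  ← one
n=14: ⌈9561/797⌉−⌈8943/797⌉ = 12−12 = 0
n=15: ⌈10179/797⌉−⌈9561/797⌉ = 13−12 = 1  ← one
positions of the first 12 ones: 0 2 3 4 5 7 8 9 11 12 13 15

0 2 3 4 5 7 8 9 11 12 13 15


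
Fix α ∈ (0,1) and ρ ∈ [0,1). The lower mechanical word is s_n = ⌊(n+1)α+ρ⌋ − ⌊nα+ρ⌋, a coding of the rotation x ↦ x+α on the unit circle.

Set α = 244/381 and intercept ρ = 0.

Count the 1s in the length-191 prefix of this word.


122

#1s = Σ_{n=0}^{190} s_n = Σ_{n=0}^{190} (⌊(n+1)α+ρ⌋ − ⌊nα+ρ⌋)
the sum telescopes: every ⌊nα+ρ⌋ with 0 < n < 191 appears once with + and once with −, leaving ⌊191α+ρ⌋ − ⌊0·α+ρ⌋
191α + ρ = (191·244) / 381 = 46604/381
ρ = 0/381
⌊46604/381⌋ = 122,  ⌊0/381⌋ = 0
#1s = 122 − 0 = 122


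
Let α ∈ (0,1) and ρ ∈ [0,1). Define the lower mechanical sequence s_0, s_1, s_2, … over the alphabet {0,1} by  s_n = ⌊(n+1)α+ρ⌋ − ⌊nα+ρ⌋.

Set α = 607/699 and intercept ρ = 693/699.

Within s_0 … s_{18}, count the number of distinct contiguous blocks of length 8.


t_n = ⌊(n·607+693)/699⌋ for n = 0 … 19:
  n=0…9: ⌊693/699⌋=0 ⌊1300/699⌋=1 ⌊1907/699⌋=2 ⌊2514/699⌋=3 ⌊3121/699⌋=4 ⌊3728/699⌋=5 ⌊4335/699⌋=6 ⌊4942/699⌋=7 ⌊5549/699⌋=7 ⌊6156/699⌋=8
  n=10…19: ⌊6763/699⌋=9 ⌊7370/699⌋=10 ⌊7977/699⌋=11 ⌊8584/699⌋=12 ⌊9191/699⌋=13 ⌊9798/699⌋=14 ⌊10405/699⌋=14 ⌊11012/699⌋=15 ⌊11619/699⌋=16 ⌊12226/699⌋=17
s_n = t_(n+1) − t_n for n = 0 … 18 gives
prefix = 1111111011111110111
slide a length-8 window over [0..7] … [11..18] (12 windows); first occurrence of each distinct factor:
  [  0..  7] 11111110
  [  1..  8] 11111101
  [  2..  9] 11111011
  [  3.. 10] 11110111
  [  4.. 11] 11101111
  [  5.. 12] 11011111
  [  6.. 13] 10111111
  [  7.. 14] 01111111
  (the other 4 windows repeat one of these)
distinct factors: {01111111, 10111111, 11011111, 11101111, 11110111, 11111011, 11111101, 11111110}
count = 8  (Sturmian bound for length 8 is 9)

8


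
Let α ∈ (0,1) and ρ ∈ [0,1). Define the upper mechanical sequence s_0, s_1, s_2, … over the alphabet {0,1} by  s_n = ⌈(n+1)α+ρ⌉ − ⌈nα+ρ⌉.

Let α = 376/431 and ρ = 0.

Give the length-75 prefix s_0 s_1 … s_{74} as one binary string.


n=0: ⌈(1·376)/431⌉ − ⌈(0·376)/431⌉ = ⌈376/431⌉ − ⌈0/431⌉ = 1 − 0 = 1
n=1: ⌈(2·376)/431⌉ − ⌈(1·376)/431⌉ = ⌈752/431⌉ − ⌈376/431⌉ = 2 − 1 = 1
n=2: ⌈(3·376)/431⌉ − ⌈(2·376)/431⌉ = ⌈1128/431⌉ − ⌈752/431⌉ = 3 − 2 = 1
n=3: ⌈(4·376)/431⌉ − ⌈(3·376)/431⌉ = ⌈1504/431⌉ − ⌈1128/431⌉ = 4 − 3 = 1
n=4: ⌈(5·376)/431⌉ − ⌈(4·376)/431⌉ = ⌈1880/431⌉ − ⌈1504/431⌉ = 5 − 4 = 1
n=5: ⌈(6·376)/431⌉ − ⌈(5·376)/431⌉ = ⌈2256/431⌉ − ⌈1880/431⌉ = 6 − 5 = 1
n=6: ⌈(7·376)/431⌉ − ⌈(6·376)/431⌉ = ⌈2632/431⌉ − ⌈2256/431⌉ = 7 − 6 = 1
n=7: ⌈(8·376)/431⌉ − ⌈(7·376)/431⌉ = ⌈3008/431⌉ − ⌈2632/431⌉ = 7 − 7 = 0
n=8: ⌈(9·376)/431⌉ − ⌈(8·376)/431⌉ = ⌈3384/431⌉ − ⌈3008/431⌉ = 8 − 7 = 1
n=9: ⌈(10·376)/431⌉ − ⌈(9·376)/431⌉ = ⌈3760/431⌉ − ⌈3384/431⌉ = 9 − 8 = 1
n=10: ⌈(11·376)/431⌉ − ⌈(10·376)/431⌉ = ⌈4136/431⌉ − ⌈3760/431⌉ = 10 − 9 = 1
n=11: ⌈(12·376)/431⌉ − ⌈(11·376)/431⌉ = ⌈4512/431⌉ − ⌈4136/431⌉ = 11 − 10 = 1
n=12: ⌈(13·376)/431⌉ − ⌈(12·376)/431⌉ = ⌈4888/431⌉ − ⌈4512/431⌉ = 12 − 11 = 1
n=13: ⌈(14·376)/431⌉ − ⌈(13·376)/431⌉ = ⌈5264/431⌉ − ⌈4888/431⌉ = 13 − 12 = 1
n=14: ⌈(15·376)/431⌉ − ⌈(14·376)/431⌉ = ⌈5640/431⌉ − ⌈5264/431⌉ = 14 − 13 = 1
n=15: ⌈(16·376)/431⌉ − ⌈(15·376)/431⌉ = ⌈6016/431⌉ − ⌈5640/431⌉ = 14 − 14 = 0
n=16: ⌈(17·376)/431⌉ − ⌈(16·376)/431⌉ = ⌈6392/431⌉ − ⌈6016/431⌉ = 15 − 14 = 1
n=17: ⌈(18·376)/431⌉ − ⌈(17·376)/431⌉ = ⌈6768/431⌉ − ⌈6392/431⌉ = 16 − 15 = 1
n=18: ⌈(19·376)/431⌉ − ⌈(18·376)/431⌉ = ⌈7144/431⌉ − ⌈6768/431⌉ = 17 − 16 = 1
n=19: ⌈(20·376)/431⌉ − ⌈(19·376)/431⌉ = ⌈7520/431⌉ − ⌈7144/431⌉ = 18 − 17 = 1
n=20: ⌈(21·376)/431⌉ − ⌈(20·376)/431⌉ = ⌈7896/431⌉ − ⌈7520/431⌉ = 19 − 18 = 1
n=21: ⌈(22·376)/431⌉ − ⌈(21·376)/431⌉ = ⌈8272/431⌉ − ⌈7896/431⌉ = 20 − 19 = 1
n=22: ⌈(23·376)/431⌉ − ⌈(22·376)/431⌉ = ⌈8648/431⌉ − ⌈8272/431⌉ = 21 − 20 = 1
n=23: ⌈(24·376)/431⌉ − ⌈(23·376)/431⌉ = ⌈9024/431⌉ − ⌈8648/431⌉ = 21 − 21 = 0
n=24: ⌈(25·376)/431⌉ − ⌈(24·376)/431⌉ = ⌈9400/431⌉ − ⌈9024/431⌉ = 22 − 21 = 1
n=25: ⌈(26·376)/431⌉ − ⌈(25·376)/431⌉ = ⌈9776/431⌉ − ⌈9400/431⌉ = 23 − 22 = 1
n=26: ⌈(27·376)/431⌉ − ⌈(26·376)/431⌉ = ⌈10152/431⌉ − ⌈9776/431⌉ = 24 − 23 = 1
n=27: ⌈(28·376)/431⌉ − ⌈(27·376)/431⌉ = ⌈10528/431⌉ − ⌈10152/431⌉ = 25 − 24 = 1
n=28: ⌈(29·376)/431⌉ − ⌈(28·376)/431⌉ = ⌈10904/431⌉ − ⌈10528/431⌉ = 26 − 25 = 1
n=29: ⌈(30·376)/431⌉ − ⌈(29·376)/431⌉ = ⌈11280/431⌉ − ⌈10904/431⌉ = 27 − 26 = 1
n=30: ⌈(31·376)/431⌉ − ⌈(30·376)/431⌉ = ⌈11656/431⌉ − ⌈11280/431⌉ = 28 − 27 = 1
n=31: ⌈(32·376)/431⌉ − ⌈(31·376)/431⌉ = ⌈12032/431⌉ − ⌈11656/431⌉ = 28 − 28 = 0
n=32: ⌈(33·376)/431⌉ − ⌈(32·376)/431⌉ = ⌈12408/431⌉ − ⌈12032/431⌉ = 29 − 28 = 1
n=33: ⌈(34·376)/431⌉ − ⌈(33·376)/431⌉ = ⌈12784/431⌉ − ⌈12408/431⌉ = 30 − 29 = 1
n=34: ⌈(35·376)/431⌉ − ⌈(34·376)/431⌉ = ⌈13160/431⌉ − ⌈12784/431⌉ = 31 − 30 = 1
n=35: ⌈(36·376)/431⌉ − ⌈(35·376)/431⌉ = ⌈13536/431⌉ − ⌈13160/431⌉ = 32 − 31 = 1
n=36: ⌈(37·376)/431⌉ − ⌈(36·376)/431⌉ = ⌈13912/431⌉ − ⌈13536/431⌉ = 33 − 32 = 1
n=37: ⌈(38·376)/431⌉ − ⌈(37·376)/431⌉ = ⌈14288/431⌉ − ⌈13912/431⌉ = 34 − 33 = 1
n=38: ⌈(39·376)/431⌉ − ⌈(38·376)/431⌉ = ⌈14664/431⌉ − ⌈14288/431⌉ = 35 − 34 = 1
n=39: ⌈(40·376)/431⌉ − ⌈(39·376)/431⌉ = ⌈15040/431⌉ − ⌈14664/431⌉ = 35 − 35 = 0
n=40: ⌈(41·376)/431⌉ − ⌈(40·376)/431⌉ = ⌈15416/431⌉ − ⌈15040/431⌉ = 36 − 35 = 1
n=41: ⌈(42·376)/431⌉ − ⌈(41·376)/431⌉ = ⌈15792/431⌉ − ⌈15416/431⌉ = 37 − 36 = 1
n=42: ⌈(43·376)/431⌉ − ⌈(42·376)/431⌉ = ⌈16168/431⌉ − ⌈15792/431⌉ = 38 − 37 = 1
n=43: ⌈(44·376)/431⌉ − ⌈(43·376)/431⌉ = ⌈16544/431⌉ − ⌈16168/431⌉ = 39 − 38 = 1
n=44: ⌈(45·376)/431⌉ − ⌈(44·376)/431⌉ = ⌈16920/431⌉ − ⌈16544/431⌉ = 40 − 39 = 1
n=45: ⌈(46·376)/431⌉ − ⌈(45·376)/431⌉ = ⌈17296/431⌉ − ⌈16920/431⌉ = 41 − 40 = 1
n=46: ⌈(47·376)/431⌉ − ⌈(46·376)/431⌉ = ⌈17672/431⌉ − ⌈17296/431⌉ = 42 − 41 = 1
n=47: ⌈(48·376)/431⌉ − ⌈(47·376)/431⌉ = ⌈18048/431⌉ − ⌈17672/431⌉ = 42 − 42 = 0
n=48: ⌈(49·376)/431⌉ − ⌈(48·376)/431⌉ = ⌈18424/431⌉ − ⌈18048/431⌉ = 43 − 42 = 1
n=49: ⌈(50·376)/431⌉ − ⌈(49·376)/431⌉ = ⌈18800/431⌉ − ⌈18424/431⌉ = 44 − 43 = 1
n=50: ⌈(51·376)/431⌉ − ⌈(50·376)/431⌉ = ⌈19176/431⌉ − ⌈18800/431⌉ = 45 − 44 = 1
n=51: ⌈(52·376)/431⌉ − ⌈(51·376)/431⌉ = ⌈19552/431⌉ − ⌈19176/431⌉ = 46 − 45 = 1
n=52: ⌈(53·376)/431⌉ − ⌈(52·376)/431⌉ = ⌈19928/431⌉ − ⌈19552/431⌉ = 47 − 46 = 1
n=53: ⌈(54·376)/431⌉ − ⌈(53·376)/431⌉ = ⌈20304/431⌉ − ⌈19928/431⌉ = 48 − 47 = 1
n=54: ⌈(55·376)/431⌉ − ⌈(54·376)/431⌉ = ⌈20680/431⌉ − ⌈20304/431⌉ = 48 − 48 = 0
n=55: ⌈(56·376)/431⌉ − ⌈(55·376)/431⌉ = ⌈21056/431⌉ − ⌈20680/431⌉ = 49 − 48 = 1
n=56: ⌈(57·376)/431⌉ − ⌈(56·376)/431⌉ = ⌈21432/431⌉ − ⌈21056/431⌉ = 50 − 49 = 1
n=57: ⌈(58·376)/431⌉ − ⌈(57·376)/431⌉ = ⌈21808/431⌉ − ⌈21432/431⌉ = 51 − 50 = 1
n=58: ⌈(59·376)/431⌉ − ⌈(58·376)/431⌉ = ⌈22184/431⌉ − ⌈21808/431⌉ = 52 − 51 = 1
n=59: ⌈(60·376)/431⌉ − ⌈(59·376)/431⌉ = ⌈22560/431⌉ − ⌈22184/431⌉ = 53 − 52 = 1
n=60: ⌈(61·376)/431⌉ − ⌈(60·376)/431⌉ = ⌈22936/431⌉ − ⌈22560/431⌉ = 54 − 53 = 1
n=61: ⌈(62·376)/431⌉ − ⌈(61·376)/431⌉ = ⌈23312/431⌉ − ⌈22936/431⌉ = 55 − 54 = 1
n=62: ⌈(63·376)/431⌉ − ⌈(62·376)/431⌉ = ⌈23688/431⌉ − ⌈23312/431⌉ = 55 − 55 = 0
n=63: ⌈(64·376)/431⌉ − ⌈(63·376)/431⌉ = ⌈24064/431⌉ − ⌈23688/431⌉ = 56 − 55 = 1
n=64: ⌈(65·376)/431⌉ − ⌈(64·376)/431⌉ = ⌈24440/431⌉ − ⌈24064/431⌉ = 57 − 56 = 1
n=65: ⌈(66·376)/431⌉ − ⌈(65·376)/431⌉ = ⌈24816/431⌉ − ⌈24440/431⌉ = 58 − 57 = 1
n=66: ⌈(67·376)/431⌉ − ⌈(66·376)/431⌉ = ⌈25192/431⌉ − ⌈24816/431⌉ = 59 − 58 = 1
n=67: ⌈(68·376)/431⌉ − ⌈(67·376)/431⌉ = ⌈25568/431⌉ − ⌈25192/431⌉ = 60 − 59 = 1
n=68: ⌈(69·376)/431⌉ − ⌈(68·376)/431⌉ = ⌈25944/431⌉ − ⌈25568/431⌉ = 61 − 60 = 1
n=69: ⌈(70·376)/431⌉ − ⌈(69·376)/431⌉ = ⌈26320/431⌉ − ⌈25944/431⌉ = 62 − 61 = 1
n=70: ⌈(71·376)/431⌉ − ⌈(70·376)/431⌉ = ⌈26696/431⌉ − ⌈26320/431⌉ = 62 − 62 = 0
n=71: ⌈(72·376)/431⌉ − ⌈(71·376)/431⌉ = ⌈27072/431⌉ − ⌈26696/431⌉ = 63 − 62 = 1
n=72: ⌈(73·376)/431⌉ − ⌈(72·376)/431⌉ = ⌈27448/431⌉ − ⌈27072/431⌉ = 64 − 63 = 1
n=73: ⌈(74·376)/431⌉ − ⌈(73·376)/431⌉ = ⌈27824/431⌉ − ⌈27448/431⌉ = 65 − 64 = 1
n=74: ⌈(75·376)/431⌉ − ⌈(74·376)/431⌉ = ⌈28200/431⌉ − ⌈27824/431⌉ = 66 − 65 = 1

111111101111111011111110111111101111111011111110111111011111110111111101111
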